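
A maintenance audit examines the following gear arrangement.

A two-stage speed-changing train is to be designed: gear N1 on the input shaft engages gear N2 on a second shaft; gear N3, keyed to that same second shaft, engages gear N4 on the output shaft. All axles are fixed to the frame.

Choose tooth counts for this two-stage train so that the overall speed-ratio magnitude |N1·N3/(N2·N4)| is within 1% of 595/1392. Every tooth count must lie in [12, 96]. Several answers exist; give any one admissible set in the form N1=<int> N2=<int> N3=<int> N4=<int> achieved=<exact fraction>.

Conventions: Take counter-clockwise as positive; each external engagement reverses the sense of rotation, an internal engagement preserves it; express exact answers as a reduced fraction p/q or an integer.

design class (target 595/1392): fixed-axis compound train
target = 595/1392 in lowest terms: an exact hit needs N1·N3 = k·595 and N2·N4 = k·1392 for one integer k, every count in [12, 96]; additionally prefer no 1:1 stage (N1 ≠ N2, N3 ≠ N4)
k = 1: N1·N3 = 595 = 17·35, N2·N4 = 1392 = 16·87
achieved = 17·35/(16·87) = 595/1392; |achieved − target| = 0 ≤ 119/27840 ✓

N1=17 N2=16 N3=35 N4=87 achieved=595/1392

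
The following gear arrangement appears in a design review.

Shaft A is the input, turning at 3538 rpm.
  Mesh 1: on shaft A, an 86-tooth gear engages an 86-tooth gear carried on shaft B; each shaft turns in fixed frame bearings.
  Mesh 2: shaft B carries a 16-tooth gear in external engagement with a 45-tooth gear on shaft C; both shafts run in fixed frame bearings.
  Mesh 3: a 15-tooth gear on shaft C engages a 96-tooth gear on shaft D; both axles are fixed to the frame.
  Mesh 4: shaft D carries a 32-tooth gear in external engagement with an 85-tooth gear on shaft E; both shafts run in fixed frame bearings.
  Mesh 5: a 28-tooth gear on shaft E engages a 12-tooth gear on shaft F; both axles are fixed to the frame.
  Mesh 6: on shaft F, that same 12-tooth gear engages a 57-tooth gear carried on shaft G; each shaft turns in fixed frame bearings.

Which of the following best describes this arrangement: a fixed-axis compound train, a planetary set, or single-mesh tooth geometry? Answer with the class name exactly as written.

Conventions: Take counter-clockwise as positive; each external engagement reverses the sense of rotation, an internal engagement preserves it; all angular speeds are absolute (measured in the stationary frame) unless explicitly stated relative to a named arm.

fixed-axis compound train

class = fixed-axis compound train [6 meshes; 6 ratios multiply, 6 sense flips]
classification: fixed-axis compound train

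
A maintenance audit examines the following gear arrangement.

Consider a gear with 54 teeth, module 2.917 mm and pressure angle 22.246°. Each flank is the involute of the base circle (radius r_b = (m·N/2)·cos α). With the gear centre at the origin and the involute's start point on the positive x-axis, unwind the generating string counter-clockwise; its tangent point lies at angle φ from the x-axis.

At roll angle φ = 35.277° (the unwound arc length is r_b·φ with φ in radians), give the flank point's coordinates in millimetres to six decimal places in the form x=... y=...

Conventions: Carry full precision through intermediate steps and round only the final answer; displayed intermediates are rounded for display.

recognized (one wheel, involute flank): single-mesh tooth geometry, m = 2.917, N = 54
pitch radius r_p = m·N/2 = 2.917·54/2 = 78.759000
base radius r_b = r_p·cos α = 78.759000·cos 22.246° = 72.896726
roll angle φ = 35.277° = 0.61569980 rad
x = r_b·(cos φ + φ·sin φ) = 85.431652
y = r_b·(sin φ − φ·cos φ) = 5.459340

x=85.431652 y=5.459340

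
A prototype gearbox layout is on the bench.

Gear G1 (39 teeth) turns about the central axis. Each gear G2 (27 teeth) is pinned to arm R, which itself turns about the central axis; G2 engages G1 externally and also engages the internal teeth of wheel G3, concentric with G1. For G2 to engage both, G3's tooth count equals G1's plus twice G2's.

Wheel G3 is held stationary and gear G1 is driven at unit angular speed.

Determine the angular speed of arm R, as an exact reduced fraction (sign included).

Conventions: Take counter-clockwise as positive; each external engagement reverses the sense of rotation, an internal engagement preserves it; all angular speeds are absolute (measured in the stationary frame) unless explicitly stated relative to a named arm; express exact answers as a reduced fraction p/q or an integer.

13/44

topology: planetary set — G1 39T / G2 27T / G3 93T, arm = carrier (Willis)
ring teeth: 39 + 2·27 = 93
39(ω_sun−ω_arm) = −93(ω_ring−ω_arm),  ω_ring = 0, ω_sun = 1
39(1−ω_arm) = −93(0−ω_arm)  ⇒  132·ω_arm = 39  ⇒  ω_arm = 13/44
exact speed ratio = 13/44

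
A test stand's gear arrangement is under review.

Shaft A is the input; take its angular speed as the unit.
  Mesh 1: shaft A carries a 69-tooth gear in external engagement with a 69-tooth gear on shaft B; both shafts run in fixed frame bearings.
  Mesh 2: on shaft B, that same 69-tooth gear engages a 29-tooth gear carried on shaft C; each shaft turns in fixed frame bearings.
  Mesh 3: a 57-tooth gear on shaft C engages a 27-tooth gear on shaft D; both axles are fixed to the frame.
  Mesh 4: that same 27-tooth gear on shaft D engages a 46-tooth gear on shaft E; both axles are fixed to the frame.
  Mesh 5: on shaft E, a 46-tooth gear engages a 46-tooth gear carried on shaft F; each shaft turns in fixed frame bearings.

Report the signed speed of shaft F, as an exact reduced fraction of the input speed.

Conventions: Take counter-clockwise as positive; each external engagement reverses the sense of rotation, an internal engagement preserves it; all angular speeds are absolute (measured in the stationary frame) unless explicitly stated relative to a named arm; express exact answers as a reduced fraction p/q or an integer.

-171/58

5-mesh fixed-axis compound train (all bearings frame-fixed)
mesh 1 [69T→69T]: |ω|/ω_in = 1×69/69 = 1, sense flips to −
mesh 2 [69T→29T]: |ω|/ω_in = 1×69/29 = 69/29, sense flips to +
mesh 3 [57T→27T]: |ω|/ω_in = (69/29)×57/27 = 437/87, sense flips to −
mesh 4 [27T→46T]: |ω|/ω_in = (437/87)×27/46 = 171/58, sense flips to +
mesh 5 [46T→46T]: |ω|/ω_in = (171/58)×46/46 = 171/58, sense flips to −
signed output speed (× input speed) = -171/58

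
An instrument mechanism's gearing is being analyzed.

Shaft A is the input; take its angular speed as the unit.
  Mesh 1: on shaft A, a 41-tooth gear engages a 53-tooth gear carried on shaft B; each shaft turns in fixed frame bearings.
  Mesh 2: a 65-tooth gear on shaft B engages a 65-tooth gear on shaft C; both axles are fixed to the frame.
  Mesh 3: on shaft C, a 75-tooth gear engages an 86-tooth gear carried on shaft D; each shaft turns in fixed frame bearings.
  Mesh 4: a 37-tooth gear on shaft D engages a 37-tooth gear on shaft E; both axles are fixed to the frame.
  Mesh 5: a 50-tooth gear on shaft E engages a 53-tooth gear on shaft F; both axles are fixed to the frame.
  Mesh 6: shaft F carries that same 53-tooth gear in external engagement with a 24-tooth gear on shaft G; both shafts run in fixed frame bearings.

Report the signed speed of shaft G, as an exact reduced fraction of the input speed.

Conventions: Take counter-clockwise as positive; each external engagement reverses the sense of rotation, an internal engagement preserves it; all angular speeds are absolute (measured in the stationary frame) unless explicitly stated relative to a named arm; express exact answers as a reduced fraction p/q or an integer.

6-mesh fixed-axis compound train (all bearings frame-fixed)
mesh 1 [41T→53T]: |ω|/ω_in = 1×41/53 = 41/53, sense flips to −
mesh 2 [65T→65T]: |ω|/ω_in = (41/53)×65/65 = 41/53, sense flips to +
mesh 3 [75T→86T]: |ω|/ω_in = (41/53)×75/86 = 3075/4558, sense flips to −
mesh 4 [37T→37T]: |ω|/ω_in = (3075/4558)×37/37 = 3075/4558, sense flips to +
mesh 5 [50T→53T]: |ω|/ω_in = (3075/4558)×50/53 = 76875/120787, sense flips to −
mesh 6 [53T→24T]: |ω|/ω_in = (76875/120787)×53/24 = 25625/18232, sense flips to +
signed output speed (× input speed) = 25625/18232

25625/18232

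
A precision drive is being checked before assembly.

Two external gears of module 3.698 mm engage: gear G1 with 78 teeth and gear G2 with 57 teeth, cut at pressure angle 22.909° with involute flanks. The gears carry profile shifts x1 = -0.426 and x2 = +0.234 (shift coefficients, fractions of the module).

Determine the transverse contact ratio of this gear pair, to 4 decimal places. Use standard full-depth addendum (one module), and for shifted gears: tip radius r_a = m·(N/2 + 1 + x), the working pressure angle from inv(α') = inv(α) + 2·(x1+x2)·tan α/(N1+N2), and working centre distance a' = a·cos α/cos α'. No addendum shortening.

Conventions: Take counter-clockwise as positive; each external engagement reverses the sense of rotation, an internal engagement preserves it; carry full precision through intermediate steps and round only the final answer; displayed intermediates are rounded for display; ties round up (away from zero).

recognized (one external pair, fixed centres): single-mesh tooth geometry, m = 3.698, N1 = 78, N2 = 57
base radii: r_b1 = 132.846385, r_b2 = 97.080050
tip radii: r_a1 = 146.344652, r_a2 = 109.956332
inv(α') = inv(22.909°) + 2·(-0.426+0.234)·tan α/(78+57) = 0.02156211  ⇒  α' = 22.51589°
a' = a·cos α / cos α' = 249.6150·cos 22.909°/cos 22.51589° = 248.899189
action lengths: √(r_a1²−r_b1²) = 61.388886, √(r_a2²−r_b2²) = 51.631955
base pitch p_b = π·m·cos α = 10.701262
CR = (61.388886 + 51.631955 − 248.899189·sin 22.51589°)/10.701262 = 1.654707
contact ratio ≈ 1.6547

1.6547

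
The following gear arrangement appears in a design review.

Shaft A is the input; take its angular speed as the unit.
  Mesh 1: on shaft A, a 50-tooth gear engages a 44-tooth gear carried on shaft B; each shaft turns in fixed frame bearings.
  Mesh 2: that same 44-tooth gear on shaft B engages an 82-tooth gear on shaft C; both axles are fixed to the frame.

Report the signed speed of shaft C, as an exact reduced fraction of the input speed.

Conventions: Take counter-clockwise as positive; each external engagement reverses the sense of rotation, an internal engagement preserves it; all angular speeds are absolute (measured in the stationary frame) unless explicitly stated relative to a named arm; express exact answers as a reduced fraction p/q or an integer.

25/41

2-mesh fixed-axis compound train (all bearings frame-fixed)
mesh 1 [50T→44T]: |ω|/ω_in = 1×50/44 = 25/22, sense flips to −
mesh 2 [44T→82T]: |ω|/ω_in = (25/22)×44/82 = 25/41, sense flips to +
signed output speed (× input speed) = 25/41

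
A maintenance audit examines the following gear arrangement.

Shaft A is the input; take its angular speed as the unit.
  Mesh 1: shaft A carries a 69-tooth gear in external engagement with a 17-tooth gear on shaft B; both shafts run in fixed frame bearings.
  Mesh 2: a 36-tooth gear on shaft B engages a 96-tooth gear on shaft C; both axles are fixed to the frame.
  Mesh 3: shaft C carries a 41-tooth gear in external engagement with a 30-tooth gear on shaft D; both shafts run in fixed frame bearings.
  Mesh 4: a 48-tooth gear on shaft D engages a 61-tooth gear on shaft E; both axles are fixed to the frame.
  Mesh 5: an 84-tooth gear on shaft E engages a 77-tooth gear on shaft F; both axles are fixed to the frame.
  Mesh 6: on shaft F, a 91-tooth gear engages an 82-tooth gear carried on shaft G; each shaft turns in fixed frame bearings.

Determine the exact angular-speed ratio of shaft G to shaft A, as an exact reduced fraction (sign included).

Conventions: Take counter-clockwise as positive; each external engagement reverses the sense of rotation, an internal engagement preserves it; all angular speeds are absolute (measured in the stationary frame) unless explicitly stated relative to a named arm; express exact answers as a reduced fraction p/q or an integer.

113022/57035

class = fixed-axis compound train [6 meshes; 6 ratios multiply, 6 sense flips]
mesh 1 [69T→17T]: running ratio 69/17, sense −
mesh 2 [36T→96T]: running ratio 207/136, sense +
mesh 3 [41T→30T]: running ratio 2829/1360, sense −
mesh 4 [48T→61T]: running ratio 8487/5185, sense +
mesh 5 [84T→77T]: running ratio 101844/57035, sense −
mesh 6 [91T→82T]: running ratio 113022/57035, sense +
ω_out/ω_in = 113022/57035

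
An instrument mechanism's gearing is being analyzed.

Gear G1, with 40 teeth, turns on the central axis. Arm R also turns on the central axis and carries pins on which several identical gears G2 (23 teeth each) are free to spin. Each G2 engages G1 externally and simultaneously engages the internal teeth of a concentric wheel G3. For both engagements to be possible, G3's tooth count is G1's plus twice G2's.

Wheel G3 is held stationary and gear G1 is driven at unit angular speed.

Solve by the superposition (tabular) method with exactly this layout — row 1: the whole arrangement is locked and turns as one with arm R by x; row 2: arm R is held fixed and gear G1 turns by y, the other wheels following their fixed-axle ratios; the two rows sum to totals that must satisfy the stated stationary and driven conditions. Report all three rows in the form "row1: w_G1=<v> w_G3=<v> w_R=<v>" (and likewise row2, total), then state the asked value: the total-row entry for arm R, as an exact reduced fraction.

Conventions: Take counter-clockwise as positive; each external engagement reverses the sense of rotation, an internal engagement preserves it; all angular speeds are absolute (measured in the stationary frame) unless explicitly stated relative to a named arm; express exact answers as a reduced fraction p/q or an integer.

recognized (axles ride arm R): planetary set, 40/23/86 teeth
superposition row 1 [locked train]: every member turns x
row 2 (arm held, sun turns y): ω_ring = −(40/86)·y, ω_arm = 0
boundary: total ω_ring = x − (40/86)·y = 0 and total ω_sun = x + y = 1  ⇒  y = 43/63, x = 20/63
row 2 ring = −(40/86)·43/63 = -20/63
totals (row 1 + row 2): sun 20/63 + 43/63 = 1, ring 20/63 + (-20/63) = 0, arm 20/63 + 0 = 20/63
asked cell (total, arm) = 20/63

row1: w_G1=20/63 w_G3=20/63 w_R=20/63
row2: w_G1=43/63 w_G3=-20/63 w_R=0
total: w_G1=1 w_G3=0 w_R=20/63
asked value: 20/63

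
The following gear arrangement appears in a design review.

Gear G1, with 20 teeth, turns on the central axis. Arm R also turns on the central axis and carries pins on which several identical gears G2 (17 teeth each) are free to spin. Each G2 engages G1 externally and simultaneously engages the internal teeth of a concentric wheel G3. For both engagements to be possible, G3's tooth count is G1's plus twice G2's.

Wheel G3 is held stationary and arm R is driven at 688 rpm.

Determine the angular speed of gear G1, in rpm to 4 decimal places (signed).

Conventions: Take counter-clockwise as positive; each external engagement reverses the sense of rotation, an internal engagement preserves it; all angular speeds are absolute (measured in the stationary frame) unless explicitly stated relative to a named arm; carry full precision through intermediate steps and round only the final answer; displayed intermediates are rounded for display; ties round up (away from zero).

class = planetary set [G3 = 20+2·17 = 54; Willis about the carrier]
normalise by the input: solve with ω_arm = 1, then scale by 688 rpm
ring teeth: 20 + 2·17 = 54
20(ω_sun−ω_arm) = −54(ω_ring−ω_arm),  ω_ring = 0, ω_arm = 1
ω_sun = 1 − (54/20)(0−1) = 37/10
scale: ω_sun = 37/10 × 688 rpm = +2545.6000 rpm

+2545.6000 rpm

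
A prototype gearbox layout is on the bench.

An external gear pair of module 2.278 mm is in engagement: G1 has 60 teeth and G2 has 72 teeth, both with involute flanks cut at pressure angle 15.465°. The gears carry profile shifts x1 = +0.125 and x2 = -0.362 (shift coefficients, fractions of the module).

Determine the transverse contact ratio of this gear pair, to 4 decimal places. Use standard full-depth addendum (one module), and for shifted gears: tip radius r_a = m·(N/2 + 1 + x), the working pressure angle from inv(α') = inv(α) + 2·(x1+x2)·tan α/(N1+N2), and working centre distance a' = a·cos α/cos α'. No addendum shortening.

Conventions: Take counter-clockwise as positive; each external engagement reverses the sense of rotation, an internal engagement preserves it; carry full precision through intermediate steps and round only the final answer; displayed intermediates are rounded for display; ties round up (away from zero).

2.1882

topology: single-mesh involute geometry — m = 2.278, 60T/72T pair
base radii: r_b1 = 65.865649, r_b2 = 79.038779
tip radii: r_a1 = 70.902750, r_a2 = 83.461364
inv(α') = inv(15.465°) + 2·(+0.125-0.362)·tan α/(60+72) = 0.00575816  ⇒  α' = 14.68038°
a' = a·cos α / cos α' = 150.3480·cos 15.465°/cos 14.68038° = 149.794533
action lengths: √(r_a1²−r_b1²) = 26.247214, √(r_a2²−r_b2²) = 26.808034
base pitch p_b = π·m·cos α = 6.897435
CR = (26.247214 + 26.808034 − 149.794533·sin 14.68038°)/6.897435 = 2.188250
contact ratio ≈ 2.1882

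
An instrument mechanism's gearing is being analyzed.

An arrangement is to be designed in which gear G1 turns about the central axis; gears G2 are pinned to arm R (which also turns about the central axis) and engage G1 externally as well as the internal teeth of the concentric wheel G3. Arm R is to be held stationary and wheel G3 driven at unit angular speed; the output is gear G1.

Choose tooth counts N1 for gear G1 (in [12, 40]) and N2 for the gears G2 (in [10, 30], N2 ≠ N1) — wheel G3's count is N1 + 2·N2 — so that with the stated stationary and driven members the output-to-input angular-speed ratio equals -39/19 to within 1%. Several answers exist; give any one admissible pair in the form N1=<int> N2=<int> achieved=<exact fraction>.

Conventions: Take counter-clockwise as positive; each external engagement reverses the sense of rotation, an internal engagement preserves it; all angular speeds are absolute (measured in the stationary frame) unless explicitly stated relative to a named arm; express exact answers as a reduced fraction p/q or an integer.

planetary set to be sized for -39/19 (Willis relation)
Willis with ω_arm = 0: ω_sun/ω_ring = −N3/N1; set equal to -39/19  ⇒  N3/N1 = −(-39/19) = 39/19
N3 = N1 + 2·N2  ⇒  N2/N1 = (N3/N1 − 1)/2 = (39/19 − 1)/2 = 10/19
smallest multiple with N1 ≥ 12 and N2 ≥ 10: k = 1  ⇒  N1 = 1·19 = 19, N2 = 1·10 = 10 (N1 ≤ 40, N2 ≤ 30, N2 ≠ N1 ✓), N3 = 19 + 2·10 = 39
check: −N3/N1 with N1 = 19, N3 = 39 gives -39/19; |achieved − target| = 0 ≤ 39/1900 ✓

N1=19 N2=10 achieved=-39/19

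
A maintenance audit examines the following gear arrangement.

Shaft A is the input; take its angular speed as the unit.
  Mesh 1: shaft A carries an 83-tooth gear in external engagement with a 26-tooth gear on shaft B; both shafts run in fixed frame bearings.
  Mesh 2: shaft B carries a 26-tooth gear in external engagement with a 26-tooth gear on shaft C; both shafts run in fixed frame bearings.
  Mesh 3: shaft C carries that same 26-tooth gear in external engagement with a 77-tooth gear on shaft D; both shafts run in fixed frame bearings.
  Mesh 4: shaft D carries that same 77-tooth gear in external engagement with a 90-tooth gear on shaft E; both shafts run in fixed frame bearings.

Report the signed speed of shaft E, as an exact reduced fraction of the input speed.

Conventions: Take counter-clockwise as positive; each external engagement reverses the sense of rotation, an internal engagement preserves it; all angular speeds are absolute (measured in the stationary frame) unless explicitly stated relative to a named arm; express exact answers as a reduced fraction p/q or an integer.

83/90

4-mesh fixed-axis compound train (all bearings frame-fixed)
mesh 1 [83T→26T]: |ω|/ω_in = 1×83/26 = 83/26, sense flips to −
mesh 2 [26T→26T]: |ω|/ω_in = (83/26)×26/26 = 83/26, sense flips to +
mesh 3 [26T→77T]: |ω|/ω_in = (83/26)×26/77 = 83/77, sense flips to −
mesh 4 [77T→90T]: |ω|/ω_in = (83/77)×77/90 = 83/90, sense flips to +
signed output speed (× input speed) = 83/90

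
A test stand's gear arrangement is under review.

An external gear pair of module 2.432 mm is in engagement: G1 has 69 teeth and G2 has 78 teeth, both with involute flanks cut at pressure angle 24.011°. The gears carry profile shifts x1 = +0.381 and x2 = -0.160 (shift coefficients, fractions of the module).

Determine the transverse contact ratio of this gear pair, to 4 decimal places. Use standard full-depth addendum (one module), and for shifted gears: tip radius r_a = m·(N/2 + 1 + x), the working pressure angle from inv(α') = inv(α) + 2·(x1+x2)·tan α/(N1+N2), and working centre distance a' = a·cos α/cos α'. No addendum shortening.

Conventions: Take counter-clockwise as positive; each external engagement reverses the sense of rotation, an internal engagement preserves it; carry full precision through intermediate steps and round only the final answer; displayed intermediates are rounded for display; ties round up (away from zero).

class = single-mesh tooth geometry [involute pair 69T × 78T, m = 2.432]
base radii: r_b1 = 76.643565, r_b2 = 86.640551
tip radii: r_a1 = 87.262592, r_a2 = 96.890880
inv(α') = inv(24.011°) + 2·(+0.381-0.160)·tan α/(69+78) = 0.02772715  ⇒  α' = 24.39091°
a' = a·cos α / cos α' = 178.7520·cos 24.011°/cos 24.39091° = 179.285492
action lengths: √(r_a1²−r_b1²) = 41.719587, √(r_a2²−r_b2²) = 43.373465
base pitch p_b = π·m·cos α = 6.979213
CR = (41.719587 + 43.373465 − 179.285492·sin 24.39091°)/6.979213 = 1.584036
contact ratio ≈ 1.5840

1.5840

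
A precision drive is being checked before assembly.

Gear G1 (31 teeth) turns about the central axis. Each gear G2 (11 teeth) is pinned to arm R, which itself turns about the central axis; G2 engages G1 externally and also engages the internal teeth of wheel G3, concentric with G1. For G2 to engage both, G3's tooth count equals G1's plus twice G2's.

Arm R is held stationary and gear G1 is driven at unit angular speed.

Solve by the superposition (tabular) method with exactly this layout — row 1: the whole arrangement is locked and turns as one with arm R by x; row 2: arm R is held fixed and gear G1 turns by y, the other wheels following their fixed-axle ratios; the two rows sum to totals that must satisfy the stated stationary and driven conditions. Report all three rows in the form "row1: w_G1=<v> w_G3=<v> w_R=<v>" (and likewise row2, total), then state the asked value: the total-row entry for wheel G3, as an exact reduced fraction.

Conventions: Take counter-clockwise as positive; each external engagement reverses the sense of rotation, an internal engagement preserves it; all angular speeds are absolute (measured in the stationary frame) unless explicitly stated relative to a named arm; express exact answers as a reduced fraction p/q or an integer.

row1: w_G1=0 w_G3=0 w_R=0
row2: w_G1=1 w_G3=-31/53 w_R=0
total: w_G1=1 w_G3=-31/53 w_R=0
asked value: -31/53

planetary set (31T centre, 11T on arm, 53T internal) — Willis relation
row 1: whole set turns with the arm by x
row 2 — arm fixed, fixed-axis ratios: sun y, ring −(31/53)·y, arm 0
boundary: total ω_arm = x = 0 and total ω_sun = x + y = 1  ⇒  y = 1, x = 0
row 2 ring = −(31/53)·1 = -31/53
totals (row 1 + row 2): sun 0 + 1 = 1, ring 0 + (-31/53) = -31/53, arm 0 + 0 = 0
asked cell (total, ring) = -31/53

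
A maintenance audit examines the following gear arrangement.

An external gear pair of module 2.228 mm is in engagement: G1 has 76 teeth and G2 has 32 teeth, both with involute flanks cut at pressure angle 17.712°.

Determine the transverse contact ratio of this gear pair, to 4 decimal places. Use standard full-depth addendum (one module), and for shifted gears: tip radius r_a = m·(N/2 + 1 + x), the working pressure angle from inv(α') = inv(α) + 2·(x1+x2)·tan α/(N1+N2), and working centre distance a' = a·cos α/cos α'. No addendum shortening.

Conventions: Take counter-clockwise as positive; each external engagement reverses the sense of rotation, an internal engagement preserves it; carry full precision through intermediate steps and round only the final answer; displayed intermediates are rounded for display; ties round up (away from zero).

1.8762

single-mesh involute tooth geometry (76T engaging 32T at module 2.228)
base radii: r_b1 = 80.650739, r_b2 = 33.958206
tip radii: r_a1 = 86.892000, r_a2 = 37.876000
no profile shift: α' = α, a' = a
action lengths: √(r_a1²−r_b1²) = 32.336945, √(r_a2²−r_b2²) = 16.775924
base pitch p_b = π·m·cos α = 6.667678
CR = (32.336945 + 16.775924 − 120.312000·sin 17.71200°)/6.667678 = 1.876221
contact ratio ≈ 1.8762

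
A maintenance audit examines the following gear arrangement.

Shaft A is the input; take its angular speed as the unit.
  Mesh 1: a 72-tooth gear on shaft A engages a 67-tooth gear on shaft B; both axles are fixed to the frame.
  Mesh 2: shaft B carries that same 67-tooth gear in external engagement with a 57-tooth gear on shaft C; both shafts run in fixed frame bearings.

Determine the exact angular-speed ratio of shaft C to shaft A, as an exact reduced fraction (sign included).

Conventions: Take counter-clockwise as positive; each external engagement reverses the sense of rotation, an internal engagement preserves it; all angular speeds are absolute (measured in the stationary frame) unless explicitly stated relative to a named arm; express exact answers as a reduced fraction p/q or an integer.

24/19

class = fixed-axis compound train [2 meshes; 2 ratios multiply, 2 sense flips]
mesh 1 [72T→67T]: running ratio 72/67, sense −
mesh 2 [67T→57T]: running ratio 24/19, sense +
ω_out/ω_in = 24/19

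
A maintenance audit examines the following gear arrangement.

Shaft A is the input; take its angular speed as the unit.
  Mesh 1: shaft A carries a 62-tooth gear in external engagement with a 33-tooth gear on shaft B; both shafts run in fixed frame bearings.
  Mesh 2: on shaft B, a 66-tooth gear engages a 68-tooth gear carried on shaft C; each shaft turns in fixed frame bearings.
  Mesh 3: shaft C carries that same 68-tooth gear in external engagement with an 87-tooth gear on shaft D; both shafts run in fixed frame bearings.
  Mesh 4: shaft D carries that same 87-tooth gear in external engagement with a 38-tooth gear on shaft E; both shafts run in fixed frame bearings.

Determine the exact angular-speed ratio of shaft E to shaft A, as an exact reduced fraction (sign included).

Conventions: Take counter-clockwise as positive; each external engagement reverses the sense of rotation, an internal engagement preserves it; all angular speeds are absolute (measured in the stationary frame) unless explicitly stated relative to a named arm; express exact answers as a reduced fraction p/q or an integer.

class = fixed-axis compound train [4 meshes; 4 ratios multiply, 4 sense flips]
mesh 1 [62T→33T]: running ratio 62/33, sense −
mesh 2 [66T→68T]: running ratio 31/17, sense +
mesh 3 [68T→87T]: running ratio 124/87, sense −
mesh 4 [87T→38T]: running ratio 62/19, sense +
ω_out/ω_in = 62/19

62/19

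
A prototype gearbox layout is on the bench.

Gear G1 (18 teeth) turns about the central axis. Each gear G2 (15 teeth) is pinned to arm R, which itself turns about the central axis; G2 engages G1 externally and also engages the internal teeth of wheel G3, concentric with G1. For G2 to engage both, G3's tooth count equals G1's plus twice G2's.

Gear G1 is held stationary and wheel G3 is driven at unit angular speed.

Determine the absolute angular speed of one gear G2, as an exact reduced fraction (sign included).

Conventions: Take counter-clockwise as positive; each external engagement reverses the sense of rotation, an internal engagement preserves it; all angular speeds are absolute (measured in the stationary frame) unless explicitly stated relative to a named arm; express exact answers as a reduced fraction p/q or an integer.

topology: planetary set — G1 18T / G2 15T / G3 48T, arm = carrier (Willis)
ring teeth: 18 + 2·15 = 48
18(ω_sun−ω_arm) = −48(ω_ring−ω_arm),  ω_sun = 0, ω_ring = 1
18(0−ω_arm) = −48(1−ω_arm)  ⇒  66·ω_arm = 48  ⇒  ω_arm = 8/11
sun–planet mesh: 18·(0−8/11) = −15·(ω_p−ω_arm)  ⇒  ω_p−ω_arm = 48/55
ω_p = 8/11 + 48/55 = 8/5
exact speed ratio = 8/5

8/5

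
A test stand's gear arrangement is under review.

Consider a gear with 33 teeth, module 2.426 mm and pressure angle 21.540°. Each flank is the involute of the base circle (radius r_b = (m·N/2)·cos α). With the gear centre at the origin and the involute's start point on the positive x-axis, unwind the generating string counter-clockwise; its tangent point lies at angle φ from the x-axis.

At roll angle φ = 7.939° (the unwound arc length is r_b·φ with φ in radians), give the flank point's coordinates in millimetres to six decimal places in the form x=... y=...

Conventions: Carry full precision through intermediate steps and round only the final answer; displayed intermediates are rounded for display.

single-mesh involute tooth geometry (33T wheel at module 2.426)
pitch radius r_p = m·N/2 = 2.426·33/2 = 40.029000
base radius r_b = r_p·cos α = 40.029000·cos 21.540° = 37.233434
roll angle φ = 7.939° = 0.13856169 rad
x = r_b·(cos φ + φ·sin φ) = 37.589149
y = r_b·(sin φ − φ·cos φ) = 0.032954

x=37.589149 y=0.032954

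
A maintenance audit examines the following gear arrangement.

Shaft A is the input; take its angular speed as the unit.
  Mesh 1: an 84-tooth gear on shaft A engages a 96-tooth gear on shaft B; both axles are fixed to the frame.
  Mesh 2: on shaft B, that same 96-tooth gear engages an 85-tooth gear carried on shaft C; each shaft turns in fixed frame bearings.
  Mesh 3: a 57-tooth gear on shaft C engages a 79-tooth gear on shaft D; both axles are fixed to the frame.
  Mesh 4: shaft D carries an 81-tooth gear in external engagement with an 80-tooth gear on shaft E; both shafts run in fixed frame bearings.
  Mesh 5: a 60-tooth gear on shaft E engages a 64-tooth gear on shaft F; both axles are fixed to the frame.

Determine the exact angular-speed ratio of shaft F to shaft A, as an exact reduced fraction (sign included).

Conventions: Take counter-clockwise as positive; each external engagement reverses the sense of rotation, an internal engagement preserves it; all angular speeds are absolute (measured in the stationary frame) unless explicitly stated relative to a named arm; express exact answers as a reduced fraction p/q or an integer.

class = fixed-axis compound train [5 meshes; 5 ratios multiply, 5 sense flips]
mesh 1 [84T→96T]: running ratio 7/8, sense −
mesh 2 [96T→85T]: running ratio 84/85, sense +
mesh 3 [57T→79T]: running ratio 4788/6715, sense −
mesh 4 [81T→80T]: running ratio 96957/134300, sense +
mesh 5 [60T→64T]: running ratio 290871/429760, sense −
ω_out/ω_in = -290871/429760

-290871/429760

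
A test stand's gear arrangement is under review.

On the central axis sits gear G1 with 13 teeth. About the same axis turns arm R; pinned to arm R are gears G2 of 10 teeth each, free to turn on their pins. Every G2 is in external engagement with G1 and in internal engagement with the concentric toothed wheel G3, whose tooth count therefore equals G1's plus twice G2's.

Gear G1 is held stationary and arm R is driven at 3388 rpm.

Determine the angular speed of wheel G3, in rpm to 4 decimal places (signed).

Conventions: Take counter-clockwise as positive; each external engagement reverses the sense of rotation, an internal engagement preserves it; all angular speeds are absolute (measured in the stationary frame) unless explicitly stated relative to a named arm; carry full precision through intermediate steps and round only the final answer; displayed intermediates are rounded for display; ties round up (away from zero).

topology: planetary set — G1 13T / G2 10T / G3 33T, arm = carrier (Willis)
normalise by the input: solve with ω_arm = 1, then scale by 3388 rpm
ring teeth: 13 + 2·10 = 33
13(ω_sun−ω_arm) = −33(ω_ring−ω_arm),  ω_sun = 0, ω_arm = 1
ω_ring = 1 − (13/33)(0−1) = 46/33
scale: ω_ring = 46/33 × 3388 rpm = +4722.6667 rpm

+4722.6667 rpm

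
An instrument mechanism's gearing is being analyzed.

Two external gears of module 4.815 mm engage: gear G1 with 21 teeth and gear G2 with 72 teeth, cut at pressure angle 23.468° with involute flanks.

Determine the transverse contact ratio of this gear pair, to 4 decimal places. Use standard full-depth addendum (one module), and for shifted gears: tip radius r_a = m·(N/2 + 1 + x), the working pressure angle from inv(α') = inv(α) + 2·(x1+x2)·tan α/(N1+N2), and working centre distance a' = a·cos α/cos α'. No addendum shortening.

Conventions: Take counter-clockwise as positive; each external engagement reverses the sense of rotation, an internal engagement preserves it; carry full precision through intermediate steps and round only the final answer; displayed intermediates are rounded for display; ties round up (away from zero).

recognized (one external pair, fixed centres): single-mesh tooth geometry, m = 4.815, N1 = 21, N2 = 72
base radii: r_b1 = 46.375517, r_b2 = 159.001772
tip radii: r_a1 = 55.372500, r_a2 = 178.155000
no profile shift: α' = α, a' = a
action lengths: √(r_a1²−r_b1²) = 30.255994, √(r_a2²−r_b2²) = 80.359446
base pitch p_b = π·m·cos α = 13.875522
CR = (30.255994 + 80.359446 − 223.897500·sin 23.46800°)/13.875522 = 1.545975
contact ratio ≈ 1.5460

1.5460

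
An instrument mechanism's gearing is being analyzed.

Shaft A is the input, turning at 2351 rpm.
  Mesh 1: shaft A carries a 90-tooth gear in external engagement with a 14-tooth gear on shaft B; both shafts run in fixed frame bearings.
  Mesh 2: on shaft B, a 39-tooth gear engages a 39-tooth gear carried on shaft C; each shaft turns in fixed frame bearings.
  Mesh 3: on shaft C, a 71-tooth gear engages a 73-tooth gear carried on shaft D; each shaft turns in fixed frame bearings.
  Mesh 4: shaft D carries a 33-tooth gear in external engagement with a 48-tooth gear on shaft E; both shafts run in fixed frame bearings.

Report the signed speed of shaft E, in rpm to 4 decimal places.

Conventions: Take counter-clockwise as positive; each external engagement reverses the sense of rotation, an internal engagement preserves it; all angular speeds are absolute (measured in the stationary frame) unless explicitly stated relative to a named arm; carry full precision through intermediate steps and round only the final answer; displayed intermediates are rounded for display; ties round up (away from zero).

+10105.9069 rpm

topology: fixed-axis compound train — 4 meshes, A→E
mesh 1 [90T→14T]: ω = 2351.0000×90/14 = 15113.5714 rpm, sense flips to −
mesh 2 [39T→39T]: ω = 15113.5714×39/39 = 15113.5714 rpm, sense flips to +
mesh 3 [71T→73T]: ω = 15113.5714×71/73 = 14699.5010 rpm, sense flips to −
mesh 4 [33T→48T]: ω = 14699.5010×33/48 = 10105.9069 rpm, sense flips to +
signed output speed = +10105.9069 rpm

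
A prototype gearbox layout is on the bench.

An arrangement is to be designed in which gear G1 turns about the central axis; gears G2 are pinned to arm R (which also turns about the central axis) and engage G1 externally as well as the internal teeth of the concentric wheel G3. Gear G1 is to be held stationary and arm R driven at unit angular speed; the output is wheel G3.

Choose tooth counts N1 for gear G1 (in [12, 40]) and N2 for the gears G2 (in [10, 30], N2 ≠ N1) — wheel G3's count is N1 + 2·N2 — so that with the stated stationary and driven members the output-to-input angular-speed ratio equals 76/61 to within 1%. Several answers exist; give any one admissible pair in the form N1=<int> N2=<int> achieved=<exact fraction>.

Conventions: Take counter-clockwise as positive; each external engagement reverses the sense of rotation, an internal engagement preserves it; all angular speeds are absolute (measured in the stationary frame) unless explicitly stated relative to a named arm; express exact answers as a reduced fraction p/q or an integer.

N1=15 N2=23 achieved=76/61

design class (target 76/61): planetary set
Willis with ω_sun = 0: ω_ring/ω_arm = (N1+N3)/N3; set equal to 76/61  ⇒  N3/N1 = 1/(76/61 − 1) = 61/15
N3 = N1 + 2·N2  ⇒  N2/N1 = (N3/N1 − 1)/2 = (61/15 − 1)/2 = 23/15
smallest multiple with N1 ≥ 12 and N2 ≥ 10: k = 1  ⇒  N1 = 1·15 = 15, N2 = 1·23 = 23 (N1 ≤ 40, N2 ≤ 30, N2 ≠ N1 ✓), N3 = 15 + 2·23 = 61
check: (N1+N3)/N3 with N1 = 15, N3 = 61 gives 76/61; |achieved − target| = 0 ≤ 19/1525 ✓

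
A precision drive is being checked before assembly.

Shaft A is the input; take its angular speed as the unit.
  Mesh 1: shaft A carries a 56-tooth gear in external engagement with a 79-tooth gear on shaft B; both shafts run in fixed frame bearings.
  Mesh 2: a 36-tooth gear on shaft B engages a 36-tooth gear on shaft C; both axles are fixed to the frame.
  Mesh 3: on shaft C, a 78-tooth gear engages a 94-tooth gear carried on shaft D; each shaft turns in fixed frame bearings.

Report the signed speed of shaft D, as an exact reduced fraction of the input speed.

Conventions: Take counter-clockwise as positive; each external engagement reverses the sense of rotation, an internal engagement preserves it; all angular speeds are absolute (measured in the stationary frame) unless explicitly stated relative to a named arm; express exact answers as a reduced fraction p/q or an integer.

-2184/3713

3-mesh fixed-axis compound train (all bearings frame-fixed)
mesh 1 [56T→79T]: |ω|/ω_in = 1×56/79 = 56/79, sense flips to −
mesh 2 [36T→36T]: |ω|/ω_in = (56/79)×36/36 = 56/79, sense flips to +
mesh 3 [78T→94T]: |ω|/ω_in = (56/79)×78/94 = 2184/3713, sense flips to −
signed output speed (× input speed) = -2184/3713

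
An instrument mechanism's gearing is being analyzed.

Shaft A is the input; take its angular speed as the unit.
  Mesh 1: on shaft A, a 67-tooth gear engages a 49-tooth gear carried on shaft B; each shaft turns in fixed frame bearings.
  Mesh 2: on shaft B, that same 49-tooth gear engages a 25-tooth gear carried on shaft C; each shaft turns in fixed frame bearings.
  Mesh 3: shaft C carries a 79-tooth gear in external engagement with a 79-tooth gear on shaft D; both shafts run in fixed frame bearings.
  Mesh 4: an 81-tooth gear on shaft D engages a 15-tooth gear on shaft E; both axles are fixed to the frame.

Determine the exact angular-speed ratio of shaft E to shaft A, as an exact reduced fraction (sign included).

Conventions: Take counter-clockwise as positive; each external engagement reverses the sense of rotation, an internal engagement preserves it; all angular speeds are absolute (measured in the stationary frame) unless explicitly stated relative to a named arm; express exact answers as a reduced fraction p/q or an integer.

1809/125

class = fixed-axis compound train [4 meshes; 4 ratios multiply, 4 sense flips]
mesh 1 [67T→49T]: running ratio 67/49, sense −
mesh 2 [49T→25T]: running ratio 67/25, sense +
mesh 3 [79T→79T]: running ratio 67/25, sense −
mesh 4 [81T→15T]: running ratio 1809/125, sense +
ω_out/ω_in = 1809/125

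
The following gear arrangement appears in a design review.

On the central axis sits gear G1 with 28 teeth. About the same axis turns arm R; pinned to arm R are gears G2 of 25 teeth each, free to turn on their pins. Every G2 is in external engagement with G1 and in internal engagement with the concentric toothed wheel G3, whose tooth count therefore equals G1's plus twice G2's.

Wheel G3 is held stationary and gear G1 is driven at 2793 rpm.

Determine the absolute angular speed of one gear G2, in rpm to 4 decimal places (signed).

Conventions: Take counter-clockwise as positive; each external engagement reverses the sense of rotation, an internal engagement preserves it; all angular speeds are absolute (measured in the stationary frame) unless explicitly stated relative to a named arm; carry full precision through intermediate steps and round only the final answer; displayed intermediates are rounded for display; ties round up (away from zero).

-1564.0800 rpm

class = planetary set [G3 = 28+2·25 = 78; Willis about the carrier]
normalise by the input: solve with ω_sun = 1, then scale by 2793 rpm
ring teeth: 28 + 2·25 = 78
28(ω_sun−ω_arm) = −78(ω_ring−ω_arm),  ω_ring = 0, ω_sun = 1
28(1−ω_arm) = −78(0−ω_arm)  ⇒  106·ω_arm = 28  ⇒  ω_arm = 14/53
sun–planet mesh: 28·(1−14/53) = −25·(ω_p−ω_arm)  ⇒  ω_p−ω_arm = -1092/1325
ω_p = 14/53 − 1092/1325 = -14/25
scale: ω_p = -14/25 × 2793 rpm = -1564.0800 rpm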